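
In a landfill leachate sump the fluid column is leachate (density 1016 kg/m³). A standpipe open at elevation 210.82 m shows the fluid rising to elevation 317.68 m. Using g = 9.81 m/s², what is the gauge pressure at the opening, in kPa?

Pressure head ψ = h − z = 317.68 − 210.82 = 106.86 m.
P = ρgψ = 1016 × 9.81 × 106.86 = 1065069 Pa ≈ 1070 kPa.

P ≈ 1070 kPa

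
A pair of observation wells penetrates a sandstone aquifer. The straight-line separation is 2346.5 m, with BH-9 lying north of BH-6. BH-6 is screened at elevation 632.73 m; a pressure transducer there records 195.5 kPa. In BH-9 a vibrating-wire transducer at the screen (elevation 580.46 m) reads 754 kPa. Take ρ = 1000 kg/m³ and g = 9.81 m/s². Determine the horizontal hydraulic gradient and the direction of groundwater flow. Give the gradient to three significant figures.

Pressure head at BH-6: ψ = P/(ρg) = 195.5×1000 / (1000 × 9.81) = 19.93 m.
Total head at BH-6: h = z + ψ = 632.73 + 19.93 = 652.66 m.
Pressure head at BH-9: ψ = P/(ρg) = 754×1000 / (1000 × 9.81) = 76.86 m.
Total head at BH-9: h = z + ψ = 580.46 + 76.86 = 657.32 m.
Head difference: h(BH-6) − h(BH-9) = 652.66 − 657.32 = -4.66 m.
Hydraulic gradient: i = |Δh| / L = 4.66 / 2346.5 = 0.00199.
Flow is from higher to lower head: from BH-9 toward BH-6, i.e. toward the south.

i ≈ 0.00199; groundwater flows toward the south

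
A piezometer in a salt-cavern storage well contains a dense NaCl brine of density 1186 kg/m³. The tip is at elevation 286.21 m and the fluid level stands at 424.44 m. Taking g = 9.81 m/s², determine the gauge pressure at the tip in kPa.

Pressure head ψ = h − z = 424.44 − 286.21 = 138.23 m.
P = ρgψ = 1186 × 9.81 × 138.23 = 1608259 Pa ≈ 1610 kPa.

P ≈ 1610 kPa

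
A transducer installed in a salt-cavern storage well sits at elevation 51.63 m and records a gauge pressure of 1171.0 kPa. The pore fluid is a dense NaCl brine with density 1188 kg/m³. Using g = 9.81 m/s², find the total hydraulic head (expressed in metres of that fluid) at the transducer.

ψ = P/(ρg) = 1171.0×1000 / (1188 × 9.81) = 100.48 m.
h = z + ψ = 51.63 + 100.48 = 152.11 m.

h ≈ 152.11 m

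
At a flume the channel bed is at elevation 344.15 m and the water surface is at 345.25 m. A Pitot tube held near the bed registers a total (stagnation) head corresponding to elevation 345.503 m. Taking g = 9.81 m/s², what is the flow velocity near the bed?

Near the bed, under hydrostatic conditions, the piezometric head (z + ψ) equals the free-surface elevation, 345.25 m.
Velocity head = total − piezometric = 345.503 − 345.25 = 0.253 m.
v = √(2g·h_v) = √(2 × 9.81 × 0.253) = 2.23 m/s.

v ≈ 2.23 m/s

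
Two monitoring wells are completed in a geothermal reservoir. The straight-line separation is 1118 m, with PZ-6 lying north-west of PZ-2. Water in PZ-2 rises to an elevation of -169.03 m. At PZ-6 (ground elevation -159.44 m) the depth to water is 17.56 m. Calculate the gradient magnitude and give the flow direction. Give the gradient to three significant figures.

Total head at PZ-2: h = -169.03 m (water level in the piezometer is the total head).
Total head at PZ-6: h = -159.44 − 17.56 = -177.00 m.
Head difference: h(PZ-2) − h(PZ-6) = -169.03 − (-177.00) = 7.97 m.
Hydraulic gradient: i = |Δh| / L = 7.97 / 1118 = 0.00713.
Flow is from higher to lower head: from PZ-2 toward PZ-6, i.e. toward the north-west.

i ≈ 0.00713; groundwater flows toward the north-west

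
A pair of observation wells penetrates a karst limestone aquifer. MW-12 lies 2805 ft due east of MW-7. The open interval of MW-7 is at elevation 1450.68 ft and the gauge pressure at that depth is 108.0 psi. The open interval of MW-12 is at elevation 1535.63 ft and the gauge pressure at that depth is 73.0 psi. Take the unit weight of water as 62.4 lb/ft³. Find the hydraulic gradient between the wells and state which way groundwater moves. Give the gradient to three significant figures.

Pressure head at MW-7: ψ = 144·P/γ = 144 × 108.0 / 62.4 = 249.23 ft.
Total head at MW-7: h = z + ψ = 1450.68 + 249.23 = 1699.91 ft.
Pressure head at MW-12: ψ = 144·P/γ = 144 × 73.0 / 62.4 = 168.46 ft.
Total head at MW-12: h = z + ψ = 1535.63 + 168.46 = 1704.09 ft.
Head difference: h(MW-7) − h(MW-12) = 1699.91 − 1704.09 = -4.18 ft.
Hydraulic gradient: i = |Δh| / L = 4.18 / 2805 = 0.00149.
Flow is from higher to lower head: from MW-12 toward MW-7, i.e. toward the west.

i ≈ 0.00149; groundwater flows toward the west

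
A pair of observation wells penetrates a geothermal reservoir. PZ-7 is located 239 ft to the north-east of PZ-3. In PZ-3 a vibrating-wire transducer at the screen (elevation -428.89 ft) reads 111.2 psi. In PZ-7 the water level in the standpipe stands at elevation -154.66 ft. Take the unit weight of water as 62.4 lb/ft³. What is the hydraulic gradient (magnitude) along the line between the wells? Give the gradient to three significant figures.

Pressure head at PZ-3: ψ = 144·P/γ = 144 × 111.2 / 62.4 = 256.62 ft.
Total head at PZ-3: h = z + ψ = -428.89 + 256.62 = -172.27 ft.
Total head at PZ-7: h = -154.66 ft (water level in the piezometer is the total head).
Head difference: h(PZ-3) − h(PZ-7) = -172.27 − (-154.66) = -17.61 ft.
Hydraulic gradient: i = |Δh| / L = 17.61 / 239 = 0.0737.

i ≈ 0.0737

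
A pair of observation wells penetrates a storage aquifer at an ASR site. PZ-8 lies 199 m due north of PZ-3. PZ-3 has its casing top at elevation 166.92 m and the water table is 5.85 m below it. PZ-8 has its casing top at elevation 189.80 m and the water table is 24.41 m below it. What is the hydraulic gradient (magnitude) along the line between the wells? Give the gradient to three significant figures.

i ≈ 0.0217

Total head at PZ-3: h = 166.92 − 5.85 = 161.07 m.
Total head at PZ-8: h = 189.80 − 24.41 = 165.39 m.
Head difference: h(PZ-3) − h(PZ-8) = 161.07 − 165.39 = -4.32 m.
Hydraulic gradient: i = |Δh| / L = 4.32 / 199 = 0.0217.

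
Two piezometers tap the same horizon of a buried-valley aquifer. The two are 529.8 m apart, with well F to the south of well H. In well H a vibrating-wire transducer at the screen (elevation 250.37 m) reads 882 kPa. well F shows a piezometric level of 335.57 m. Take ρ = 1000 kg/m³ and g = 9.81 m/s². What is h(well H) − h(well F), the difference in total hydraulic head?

Δh ≈ 4.71 m

Pressure head at well H: ψ = P/(ρg) = 882×1000 / (1000 × 9.81) = 89.91 m.
Total head at well H: h = z + ψ = 250.37 + 89.91 = 340.28 m.
Total head at well F: h = 335.57 m (water level in the piezometer is the total head).
Head difference: h(well H) − h(well F) = 340.28 − 335.57 = 4.71 m.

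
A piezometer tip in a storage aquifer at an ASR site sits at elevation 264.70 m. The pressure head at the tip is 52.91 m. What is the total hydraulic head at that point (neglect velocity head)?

h ≈ 317.61 m

h = z + ψ = 264.70 + 52.91 = 317.61 m.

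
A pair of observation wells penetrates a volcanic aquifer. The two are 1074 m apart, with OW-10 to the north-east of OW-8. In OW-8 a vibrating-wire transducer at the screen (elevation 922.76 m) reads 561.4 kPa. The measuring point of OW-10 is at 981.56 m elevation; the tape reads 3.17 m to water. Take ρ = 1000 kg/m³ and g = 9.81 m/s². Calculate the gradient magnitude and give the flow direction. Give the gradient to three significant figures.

i ≈ 0.00149; groundwater flows toward the north-east

Pressure head at OW-8: ψ = P/(ρg) = 561.4×1000 / (1000 × 9.81) = 57.23 m.
Total head at OW-8: h = z + ψ = 922.76 + 57.23 = 979.99 m.
Total head at OW-10: h = 981.56 − 3.17 = 978.39 m.
Head difference: h(OW-8) − h(OW-10) = 979.99 − 978.39 = 1.60 m.
Hydraulic gradient: i = |Δh| / L = 1.60 / 1074 = 0.00149.
Flow is from higher to lower head: from OW-8 toward OW-10, i.e. toward the north-east.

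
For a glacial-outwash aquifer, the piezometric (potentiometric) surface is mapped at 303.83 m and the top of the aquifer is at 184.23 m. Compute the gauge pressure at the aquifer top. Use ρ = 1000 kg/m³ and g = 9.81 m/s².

Pressure head at the aquifer top: ψ = h − z = 303.83 − 184.23 = 119.60 m.
P = ρgψ = 1000 × 9.81 × 119.60 = 1173276 Pa ≈ 1170 kPa.

P ≈ 1170 kPa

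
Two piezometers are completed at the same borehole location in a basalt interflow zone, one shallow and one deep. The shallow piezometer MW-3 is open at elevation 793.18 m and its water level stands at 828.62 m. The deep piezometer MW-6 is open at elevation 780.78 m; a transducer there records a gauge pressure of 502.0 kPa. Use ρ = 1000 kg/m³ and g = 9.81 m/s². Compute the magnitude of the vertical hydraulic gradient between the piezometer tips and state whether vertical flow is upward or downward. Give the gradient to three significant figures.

Total head at MW-3: h = 828.62 m (water level in the standpipe).
Pressure head at MW-6: ψ = P/(ρg) = 502.0×1000 / (1000 × 9.81) = 51.17 m.
Total head at MW-6: h = z + ψ = 780.78 + 51.17 = 831.95 m.
Δh = h(MW-3) − h(MW-6) = 828.62 − 831.95 = -3.33 m.
Vertical separation Δz = 793.18 − 780.78 = 12.40 m.
|i_v| = |Δh| / Δz = 3.33 / 12.40 = 0.269.
Head is higher in the deep piezometer, so vertical flow is upward (discharge condition).

|i_v| ≈ 0.269; vertical flow is upward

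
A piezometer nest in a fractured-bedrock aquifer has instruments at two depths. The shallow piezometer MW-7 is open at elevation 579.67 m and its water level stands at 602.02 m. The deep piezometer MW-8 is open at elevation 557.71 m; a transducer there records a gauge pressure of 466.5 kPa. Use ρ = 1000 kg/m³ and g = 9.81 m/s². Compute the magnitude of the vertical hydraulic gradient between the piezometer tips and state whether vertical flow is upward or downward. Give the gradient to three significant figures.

|i_v| ≈ 0.148; vertical flow is upward

Total head at MW-7: h = 602.02 m (water level in the standpipe).
Pressure head at MW-8: ψ = P/(ρg) = 466.5×1000 / (1000 × 9.81) = 47.55 m.
Total head at MW-8: h = z + ψ = 557.71 + 47.55 = 605.26 m.
Δh = h(MW-7) − h(MW-8) = 602.02 − 605.26 = -3.24 m.
Vertical separation Δz = 579.67 − 557.71 = 21.96 m.
|i_v| = |Δh| / Δz = 3.24 / 21.96 = 0.148.
Head is higher in the deep piezometer, so vertical flow is upward (discharge condition).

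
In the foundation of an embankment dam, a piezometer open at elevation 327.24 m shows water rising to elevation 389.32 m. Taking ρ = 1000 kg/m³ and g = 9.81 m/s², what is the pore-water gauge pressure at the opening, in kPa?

P ≈ 609 kPa

Pressure head ψ = h − z = 389.32 − 327.24 = 62.08 m.
P = ρgψ = 1000 × 9.81 × 62.08 = 609005 Pa ≈ 609 kPa.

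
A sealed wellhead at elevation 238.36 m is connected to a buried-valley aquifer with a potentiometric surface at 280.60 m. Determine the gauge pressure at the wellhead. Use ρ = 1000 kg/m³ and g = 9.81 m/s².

P ≈ 414 kPa

Head above the cap: Δh = 280.60 − 238.36 = 42.24 m.
P = ρgΔh = 1000 × 9.81 × 42.24 = 414374 Pa ≈ 414 kPa.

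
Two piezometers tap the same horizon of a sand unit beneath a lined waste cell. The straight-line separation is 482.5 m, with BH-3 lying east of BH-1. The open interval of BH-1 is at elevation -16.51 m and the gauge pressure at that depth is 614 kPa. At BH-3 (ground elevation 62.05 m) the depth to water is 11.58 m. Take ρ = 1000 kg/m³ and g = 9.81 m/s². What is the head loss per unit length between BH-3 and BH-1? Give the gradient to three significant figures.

Pressure head at BH-1: ψ = P/(ρg) = 614×1000 / (1000 × 9.81) = 62.59 m.
Total head at BH-1: h = z + ψ = -16.51 + 62.59 = 46.08 m.
Total head at BH-3: h = 62.05 − 11.58 = 50.47 m.
Head difference: h(BH-1) − h(BH-3) = 46.08 − 50.47 = -4.39 m.
Hydraulic gradient: i = |Δh| / L = 4.39 / 482.5 = 0.00910.

i ≈ 0.00910 m/m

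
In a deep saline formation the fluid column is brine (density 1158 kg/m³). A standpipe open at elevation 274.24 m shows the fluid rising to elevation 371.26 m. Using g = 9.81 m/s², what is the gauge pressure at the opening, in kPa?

Pressure head ψ = h − z = 371.26 − 274.24 = 97.02 m.
P = ρgψ = 1158 × 9.81 × 97.02 = 1102145 Pa ≈ 1100 kPa.

P ≈ 1100 kPa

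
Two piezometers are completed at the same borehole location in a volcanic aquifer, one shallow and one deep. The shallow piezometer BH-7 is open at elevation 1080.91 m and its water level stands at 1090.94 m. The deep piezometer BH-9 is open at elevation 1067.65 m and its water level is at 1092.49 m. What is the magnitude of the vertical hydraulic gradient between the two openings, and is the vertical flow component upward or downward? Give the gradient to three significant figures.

Total head at BH-7: h = 1090.94 m (water level in the standpipe).
Total head at BH-9: h = 1092.49 m.
Δh = h(BH-7) − h(BH-9) = 1090.94 − 1092.49 = -1.55 m.
Vertical separation Δz = 1080.91 − 1067.65 = 13.26 m.
|i_v| = |Δh| / Δz = 1.55 / 13.26 = 0.117.
Head is higher in the deep piezometer, so vertical flow is upward (discharge condition).

|i_v| ≈ 0.117; vertical flow is upward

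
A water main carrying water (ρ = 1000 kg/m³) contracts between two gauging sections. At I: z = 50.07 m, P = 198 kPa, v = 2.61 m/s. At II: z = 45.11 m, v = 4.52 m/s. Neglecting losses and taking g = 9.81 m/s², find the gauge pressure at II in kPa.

Pressure head at I: ψ₁ = P₁/(ρg) = 198×1000 / (1000 × 9.81) = 20.18 m.
Velocity heads: v₁²/2g = 2.61²/19.62 = 0.347 m; v₂²/2g = 4.52²/19.62 = 1.041 m.
Total head H = z₁ + ψ₁ + v₁²/2g = 50.07 + 20.18 + 0.347 = 70.60 m.
ψ₂ = H − z₂ − v₂²/2g = 70.60 − 45.11 − 1.041 = 24.45 m.
P₂ = ρgψ₂ = 1000 × 9.81 × 24.45 ≈ 240 kPa.

P₂ ≈ 240 kPa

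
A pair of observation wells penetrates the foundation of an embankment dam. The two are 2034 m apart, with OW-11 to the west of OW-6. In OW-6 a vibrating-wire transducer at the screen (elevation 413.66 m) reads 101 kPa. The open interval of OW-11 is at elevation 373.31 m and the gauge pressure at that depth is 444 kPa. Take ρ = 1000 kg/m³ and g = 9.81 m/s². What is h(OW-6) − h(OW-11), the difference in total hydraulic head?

Δh ≈ 5.39 m

Pressure head at OW-6: ψ = P/(ρg) = 101×1000 / (1000 × 9.81) = 10.30 m.
Total head at OW-6: h = z + ψ = 413.66 + 10.30 = 423.96 m.
Pressure head at OW-11: ψ = P/(ρg) = 444×1000 / (1000 × 9.81) = 45.26 m.
Total head at OW-11: h = z + ψ = 373.31 + 45.26 = 418.57 m.
Head difference: h(OW-6) − h(OW-11) = 423.96 − 418.57 = 5.39 m.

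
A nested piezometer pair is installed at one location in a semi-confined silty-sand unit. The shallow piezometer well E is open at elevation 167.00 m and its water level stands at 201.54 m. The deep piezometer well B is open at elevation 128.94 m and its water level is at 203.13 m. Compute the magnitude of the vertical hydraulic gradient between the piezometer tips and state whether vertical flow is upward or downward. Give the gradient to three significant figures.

|i_v| ≈ 0.0418; vertical flow is upward

Total head at well E: h = 201.54 m (water level in the standpipe).
Total head at well B: h = 203.13 m.
Δh = h(well E) − h(well B) = 201.54 − 203.13 = -1.59 m.
Vertical separation Δz = 167.00 − 128.94 = 38.06 m.
|i_v| = |Δh| / Δz = 1.59 / 38.06 = 0.0418.
Head is higher in the deep piezometer, so vertical flow is upward (discharge condition).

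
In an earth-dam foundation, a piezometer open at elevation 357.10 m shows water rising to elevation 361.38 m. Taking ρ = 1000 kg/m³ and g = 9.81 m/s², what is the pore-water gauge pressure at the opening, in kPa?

P ≈ 42.0 kPa

Pressure head ψ = h − z = 361.38 − 357.10 = 4.28 m.
P = ρgψ = 1000 × 9.81 × 4.28 = 41987 Pa ≈ 42.0 kPa.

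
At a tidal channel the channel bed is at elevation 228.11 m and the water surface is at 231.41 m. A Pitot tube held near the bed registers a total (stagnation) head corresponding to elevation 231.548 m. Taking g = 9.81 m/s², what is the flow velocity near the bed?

v ≈ 1.65 m/s

Near the bed, under hydrostatic conditions, the piezometric head (z + ψ) equals the free-surface elevation, 231.41 m.
Velocity head = total − piezometric = 231.548 − 231.41 = 0.138 m.
v = √(2g·h_v) = √(2 × 9.81 × 0.138) = 1.65 m/s.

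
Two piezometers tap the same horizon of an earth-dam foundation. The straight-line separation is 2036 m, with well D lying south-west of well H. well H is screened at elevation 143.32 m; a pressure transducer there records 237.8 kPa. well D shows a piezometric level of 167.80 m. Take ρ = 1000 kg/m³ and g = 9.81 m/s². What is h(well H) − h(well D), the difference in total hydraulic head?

Δh ≈ -0.24 m

Pressure head at well H: ψ = P/(ρg) = 237.8×1000 / (1000 × 9.81) = 24.24 m.
Total head at well H: h = z + ψ = 143.32 + 24.24 = 167.56 m.
Total head at well D: h = 167.80 m (water level in the piezometer is the total head).
Head difference: h(well H) − h(well D) = 167.56 − 167.80 = -0.24 m.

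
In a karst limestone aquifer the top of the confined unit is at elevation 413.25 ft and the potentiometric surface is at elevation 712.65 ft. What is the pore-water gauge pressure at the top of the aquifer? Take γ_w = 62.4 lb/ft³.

P ≈ 130 psi

Pressure head at the aquifer top: ψ = h − z = 712.65 − 413.25 = 299.40 ft.
P = γψ/144 = 62.4 × 299.40 / 144 = 130 psi.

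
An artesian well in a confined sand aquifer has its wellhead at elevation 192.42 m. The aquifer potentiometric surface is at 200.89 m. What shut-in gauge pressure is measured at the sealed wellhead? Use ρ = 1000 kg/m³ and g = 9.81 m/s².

P ≈ 83.1 kPa

Head above the cap: Δh = 200.89 − 192.42 = 8.47 m.
P = ρgΔh = 1000 × 9.81 × 8.47 = 83091 Pa ≈ 83.1 kPa.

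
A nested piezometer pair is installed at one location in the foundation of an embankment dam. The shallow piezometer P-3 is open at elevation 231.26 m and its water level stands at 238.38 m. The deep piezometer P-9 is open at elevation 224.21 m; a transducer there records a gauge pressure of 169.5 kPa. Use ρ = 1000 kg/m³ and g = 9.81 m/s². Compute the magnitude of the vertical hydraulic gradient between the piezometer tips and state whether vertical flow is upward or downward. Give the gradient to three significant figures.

Total head at P-3: h = 238.38 m (water level in the standpipe).
Pressure head at P-9: ψ = P/(ρg) = 169.5×1000 / (1000 × 9.81) = 17.28 m.
Total head at P-9: h = z + ψ = 224.21 + 17.28 = 241.49 m.
Δh = h(P-3) − h(P-9) = 238.38 − 241.49 = -3.11 m.
Vertical separation Δz = 231.26 − 224.21 = 7.05 m.
|i_v| = |Δh| / Δz = 3.11 / 7.05 = 0.441.
Head is higher in the deep piezometer, so vertical flow is upward (discharge condition).

|i_v| ≈ 0.441; vertical flow is upward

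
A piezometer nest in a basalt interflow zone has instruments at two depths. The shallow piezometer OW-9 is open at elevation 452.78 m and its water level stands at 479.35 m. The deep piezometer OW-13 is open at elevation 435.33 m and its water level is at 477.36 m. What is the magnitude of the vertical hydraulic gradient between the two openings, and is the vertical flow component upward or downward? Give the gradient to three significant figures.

|i_v| ≈ 0.114; vertical flow is downward

Total head at OW-9: h = 479.35 m (water level in the standpipe).
Total head at OW-13: h = 477.36 m.
Δh = h(OW-9) − h(OW-13) = 479.35 − 477.36 = 1.99 m.
Vertical separation Δz = 452.78 − 435.33 = 17.45 m.
|i_v| = |Δh| / Δz = 1.99 / 17.45 = 0.114.
Head is higher in the shallow piezometer, so vertical flow is downward (recharge condition).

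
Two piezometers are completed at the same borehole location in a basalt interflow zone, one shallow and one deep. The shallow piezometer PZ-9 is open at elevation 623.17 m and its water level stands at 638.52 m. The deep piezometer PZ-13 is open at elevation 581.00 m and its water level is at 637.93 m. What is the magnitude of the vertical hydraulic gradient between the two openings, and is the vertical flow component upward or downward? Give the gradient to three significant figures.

|i_v| ≈ 0.0140; vertical flow is downward

Total head at PZ-9: h = 638.52 m (water level in the standpipe).
Total head at PZ-13: h = 637.93 m.
Δh = h(PZ-9) − h(PZ-13) = 638.52 − 637.93 = 0.59 m.
Vertical separation Δz = 623.17 − 581.00 = 42.17 m.
|i_v| = |Δh| / Δz = 0.59 / 42.17 = 0.0140.
Head is higher in the shallow piezometer, so vertical flow is downward (recharge condition).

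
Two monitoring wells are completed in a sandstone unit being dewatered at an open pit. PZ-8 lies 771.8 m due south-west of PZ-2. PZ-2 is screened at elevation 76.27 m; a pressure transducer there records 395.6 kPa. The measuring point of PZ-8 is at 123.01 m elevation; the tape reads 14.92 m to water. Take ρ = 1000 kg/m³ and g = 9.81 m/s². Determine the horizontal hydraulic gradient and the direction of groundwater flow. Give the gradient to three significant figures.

Pressure head at PZ-2: ψ = P/(ρg) = 395.6×1000 / (1000 × 9.81) = 40.33 m.
Total head at PZ-2: h = z + ψ = 76.27 + 40.33 = 116.60 m.
Total head at PZ-8: h = 123.01 − 14.92 = 108.09 m.
Head difference: h(PZ-2) − h(PZ-8) = 116.60 − 108.09 = 8.51 m.
Hydraulic gradient: i = |Δh| / L = 8.51 / 771.8 = 0.0110.
Flow is from higher to lower head: from PZ-2 toward PZ-8, i.e. toward the south-west.

i ≈ 0.0110; groundwater flows toward the south-west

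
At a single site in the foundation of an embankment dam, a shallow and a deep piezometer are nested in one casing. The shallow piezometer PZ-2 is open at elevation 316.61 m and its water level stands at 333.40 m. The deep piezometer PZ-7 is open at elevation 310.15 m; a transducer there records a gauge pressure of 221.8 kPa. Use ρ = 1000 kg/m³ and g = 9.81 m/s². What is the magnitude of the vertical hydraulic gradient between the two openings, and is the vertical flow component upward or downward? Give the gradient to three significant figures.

|i_v| ≈ 0.0991; vertical flow is downward

Total head at PZ-2: h = 333.40 m (water level in the standpipe).
Pressure head at PZ-7: ψ = P/(ρg) = 221.8×1000 / (1000 × 9.81) = 22.61 m.
Total head at PZ-7: h = z + ψ = 310.15 + 22.61 = 332.76 m.
Δh = h(PZ-2) − h(PZ-7) = 333.40 − 332.76 = 0.64 m.
Vertical separation Δz = 316.61 − 310.15 = 6.46 m.
|i_v| = |Δh| / Δz = 0.64 / 6.46 = 0.0991.
Head is higher in the shallow piezometer, so vertical flow is downward (recharge condition).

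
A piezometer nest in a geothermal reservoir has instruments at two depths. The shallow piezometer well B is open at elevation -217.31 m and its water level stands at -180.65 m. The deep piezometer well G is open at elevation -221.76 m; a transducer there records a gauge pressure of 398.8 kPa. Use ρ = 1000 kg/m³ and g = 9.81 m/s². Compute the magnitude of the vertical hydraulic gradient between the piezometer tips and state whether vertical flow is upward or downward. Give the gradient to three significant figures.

|i_v| ≈ 0.103; vertical flow is downward

Total head at well B: h = -180.65 m (water level in the standpipe).
Pressure head at well G: ψ = P/(ρg) = 398.8×1000 / (1000 × 9.81) = 40.65 m.
Total head at well G: h = z + ψ = -221.76 + 40.65 = -181.11 m.
Δh = h(well B) − h(well G) = -180.65 − (-181.11) = 0.46 m.
Vertical separation Δz = -217.31 − (-221.76) = 4.45 m.
|i_v| = |Δh| / Δz = 0.46 / 4.45 = 0.103.
Head is higher in the shallow piezometer, so vertical flow is downward (recharge condition).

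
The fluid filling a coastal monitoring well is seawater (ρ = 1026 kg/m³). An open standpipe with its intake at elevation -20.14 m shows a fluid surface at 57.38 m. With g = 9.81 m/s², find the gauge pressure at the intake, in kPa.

Pressure head ψ = h − z = 57.38 − (-20.14) = 77.52 m.
P = ρgψ = 1026 × 9.81 × 77.52 = 780243 Pa ≈ 780 kPa.

P ≈ 780 kPa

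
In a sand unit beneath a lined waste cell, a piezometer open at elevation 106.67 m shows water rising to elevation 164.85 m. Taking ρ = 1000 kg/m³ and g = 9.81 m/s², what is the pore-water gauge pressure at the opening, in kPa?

Pressure head ψ = h − z = 164.85 − 106.67 = 58.18 m.
P = ρgψ = 1000 × 9.81 × 58.18 = 570746 Pa ≈ 571 kPa.

P ≈ 571 kPa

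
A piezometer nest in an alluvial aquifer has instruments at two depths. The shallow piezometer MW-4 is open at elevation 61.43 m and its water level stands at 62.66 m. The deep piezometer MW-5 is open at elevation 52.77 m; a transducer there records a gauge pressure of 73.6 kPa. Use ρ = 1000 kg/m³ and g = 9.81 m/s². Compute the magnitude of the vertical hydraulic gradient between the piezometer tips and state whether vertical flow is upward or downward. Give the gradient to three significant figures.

Total head at MW-4: h = 62.66 m (water level in the standpipe).
Pressure head at MW-5: ψ = P/(ρg) = 73.6×1000 / (1000 × 9.81) = 7.50 m.
Total head at MW-5: h = z + ψ = 52.77 + 7.50 = 60.27 m.
Δh = h(MW-4) − h(MW-5) = 62.66 − 60.27 = 2.39 m.
Vertical separation Δz = 61.43 − 52.77 = 8.66 m.
|i_v| = |Δh| / Δz = 2.39 / 8.66 = 0.276.
Head is higher in the shallow piezometer, so vertical flow is downward (recharge condition).

|i_v| ≈ 0.276; vertical flow is downward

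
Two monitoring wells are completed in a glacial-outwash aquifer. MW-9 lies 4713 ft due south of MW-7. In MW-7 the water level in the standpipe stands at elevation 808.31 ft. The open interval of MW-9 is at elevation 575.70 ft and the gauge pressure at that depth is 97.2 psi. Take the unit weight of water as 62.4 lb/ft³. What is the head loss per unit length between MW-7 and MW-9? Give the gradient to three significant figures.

Total head at MW-7: h = 808.31 ft (water level in the piezometer is the total head).
Pressure head at MW-9: ψ = 144·P/γ = 144 × 97.2 / 62.4 = 224.31 ft.
Total head at MW-9: h = z + ψ = 575.70 + 224.31 = 800.01 ft.
Head difference: h(MW-7) − h(MW-9) = 808.31 − 800.01 = 8.30 ft.
Hydraulic gradient: i = |Δh| / L = 8.30 / 4713 = 0.00176.

i ≈ 0.00176 ft/ft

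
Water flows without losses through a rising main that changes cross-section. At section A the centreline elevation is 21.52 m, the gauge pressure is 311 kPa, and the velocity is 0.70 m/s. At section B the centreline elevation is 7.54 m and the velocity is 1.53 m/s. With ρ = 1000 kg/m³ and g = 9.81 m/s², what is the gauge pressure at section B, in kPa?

P₂ ≈ 447 kPa

Pressure head at A: ψ₁ = P₁/(ρg) = 311×1000 / (1000 × 9.81) = 31.70 m.
Velocity heads: v₁²/2g = 0.70²/19.62 = 0.025 m; v₂²/2g = 1.53²/19.62 = 0.119 m.
Total head H = z₁ + ψ₁ + v₁²/2g = 21.52 + 31.70 + 0.025 = 53.24 m.
ψ₂ = H − z₂ − v₂²/2g = 53.24 − 7.54 − 0.119 = 45.58 m.
P₂ = ρgψ₂ = 1000 × 9.81 × 45.58 ≈ 447 kPa.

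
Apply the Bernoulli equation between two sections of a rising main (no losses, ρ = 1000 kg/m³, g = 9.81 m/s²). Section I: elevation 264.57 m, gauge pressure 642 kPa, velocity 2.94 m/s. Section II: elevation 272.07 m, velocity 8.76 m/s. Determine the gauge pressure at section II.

Pressure head at I: ψ₁ = P₁/(ρg) = 642×1000 / (1000 × 9.81) = 65.44 m.
Velocity heads: v₁²/2g = 2.94²/19.62 = 0.441 m; v₂²/2g = 8.76²/19.62 = 3.911 m.
Total head H = z₁ + ψ₁ + v₁²/2g = 264.57 + 65.44 + 0.441 = 330.45 m.
ψ₂ = H − z₂ − v₂²/2g = 330.45 − 272.07 − 3.911 = 54.47 m.
P₂ = ρgψ₂ = 1000 × 9.81 × 54.47 ≈ 534 kPa.

P₂ ≈ 534 kPa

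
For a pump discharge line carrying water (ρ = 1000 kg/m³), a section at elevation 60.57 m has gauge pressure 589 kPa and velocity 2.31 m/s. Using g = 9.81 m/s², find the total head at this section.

Pressure head ψ = P/(ρg) = 589×1000 / (1000 × 9.81) = 60.04 m.
Velocity head = v²/(2g) = 2.31² / (2 × 9.81) = 0.272 m.
h = z + ψ + v²/(2g) = 60.57 + 60.04 + 0.272 = 120.88 m.

h ≈ 120.88 m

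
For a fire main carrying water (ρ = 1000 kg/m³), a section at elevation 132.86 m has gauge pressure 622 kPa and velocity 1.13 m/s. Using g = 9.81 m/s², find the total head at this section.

Pressure head ψ = P/(ρg) = 622×1000 / (1000 × 9.81) = 63.40 m.
Velocity head = v²/(2g) = 1.13² / (2 × 9.81) = 0.065 m.
h = z + ψ + v²/(2g) = 132.86 + 63.40 + 0.065 = 196.33 m.

h ≈ 196.33 m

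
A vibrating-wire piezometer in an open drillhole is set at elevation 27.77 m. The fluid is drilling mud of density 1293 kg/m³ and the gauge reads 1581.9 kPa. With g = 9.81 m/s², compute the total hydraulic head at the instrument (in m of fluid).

h ≈ 152.48 m

ψ = P/(ρg) = 1581.9×1000 / (1293 × 9.81) = 124.71 m.
h = z + ψ = 27.77 + 124.71 = 152.48 m.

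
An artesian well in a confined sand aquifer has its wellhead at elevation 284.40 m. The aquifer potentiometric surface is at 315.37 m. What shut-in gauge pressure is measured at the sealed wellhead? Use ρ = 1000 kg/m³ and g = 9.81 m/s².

P ≈ 304 kPa

Head above the cap: Δh = 315.37 − 284.40 = 30.97 m.
P = ρgΔh = 1000 × 9.81 × 30.97 = 303816 Pa ≈ 304 kPa.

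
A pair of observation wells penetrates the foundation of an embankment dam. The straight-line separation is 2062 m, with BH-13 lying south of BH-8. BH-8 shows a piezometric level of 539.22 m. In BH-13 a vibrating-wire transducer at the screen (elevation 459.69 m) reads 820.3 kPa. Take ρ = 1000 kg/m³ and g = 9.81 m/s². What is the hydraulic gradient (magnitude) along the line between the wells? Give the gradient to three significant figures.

Total head at BH-8: h = 539.22 m (water level in the piezometer is the total head).
Pressure head at BH-13: ψ = P/(ρg) = 820.3×1000 / (1000 × 9.81) = 83.62 m.
Total head at BH-13: h = z + ψ = 459.69 + 83.62 = 543.31 m.
Head difference: h(BH-8) − h(BH-13) = 539.22 − 543.31 = -4.09 m.
Hydraulic gradient: i = |Δh| / L = 4.09 / 2062 = 0.00198.

i ≈ 0.00198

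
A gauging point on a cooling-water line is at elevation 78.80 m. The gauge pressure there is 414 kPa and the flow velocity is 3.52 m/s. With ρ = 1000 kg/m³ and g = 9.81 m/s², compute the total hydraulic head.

h ≈ 121.63 m

Pressure head ψ = P/(ρg) = 414×1000 / (1000 × 9.81) = 42.20 m.
Velocity head = v²/(2g) = 3.52² / (2 × 9.81) = 0.632 m.
h = z + ψ + v²/(2g) = 78.80 + 42.20 + 0.632 = 121.63 m.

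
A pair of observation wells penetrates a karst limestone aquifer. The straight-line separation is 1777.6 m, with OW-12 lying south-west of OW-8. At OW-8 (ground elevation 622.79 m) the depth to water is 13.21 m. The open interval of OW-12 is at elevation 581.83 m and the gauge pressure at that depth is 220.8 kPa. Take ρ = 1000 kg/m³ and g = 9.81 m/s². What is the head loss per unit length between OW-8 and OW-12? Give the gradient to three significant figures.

Total head at OW-8: h = 622.79 − 13.21 = 609.58 m.
Pressure head at OW-12: ψ = P/(ρg) = 220.8×1000 / (1000 × 9.81) = 22.51 m.
Total head at OW-12: h = z + ψ = 581.83 + 22.51 = 604.34 m.
Head difference: h(OW-8) − h(OW-12) = 609.58 − 604.34 = 5.24 m.
Hydraulic gradient: i = |Δh| / L = 5.24 / 1777.6 = 0.00295.

i ≈ 0.00295 m/m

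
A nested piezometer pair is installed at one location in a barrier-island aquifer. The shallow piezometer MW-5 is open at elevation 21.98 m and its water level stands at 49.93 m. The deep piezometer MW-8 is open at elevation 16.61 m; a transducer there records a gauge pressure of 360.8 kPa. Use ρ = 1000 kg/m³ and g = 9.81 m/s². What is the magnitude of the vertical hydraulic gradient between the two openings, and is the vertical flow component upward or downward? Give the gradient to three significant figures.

Total head at MW-5: h = 49.93 m (water level in the standpipe).
Pressure head at MW-8: ψ = P/(ρg) = 360.8×1000 / (1000 × 9.81) = 36.78 m.
Total head at MW-8: h = z + ψ = 16.61 + 36.78 = 53.39 m.
Δh = h(MW-5) − h(MW-8) = 49.93 − 53.39 = -3.46 m.
Vertical separation Δz = 21.98 − 16.61 = 5.37 m.
|i_v| = |Δh| / Δz = 3.46 / 5.37 = 0.644.
Head is higher in the deep piezometer, so vertical flow is upward (discharge condition).

|i_v| ≈ 0.644; vertical flow is upward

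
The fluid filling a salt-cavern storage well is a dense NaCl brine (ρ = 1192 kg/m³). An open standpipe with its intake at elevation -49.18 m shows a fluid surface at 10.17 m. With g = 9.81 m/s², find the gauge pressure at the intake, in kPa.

P ≈ 694 kPa

Pressure head ψ = h − z = 10.17 − (-49.18) = 59.35 m.
P = ρgψ = 1192 × 9.81 × 59.35 = 694010 Pa ≈ 694 kPa.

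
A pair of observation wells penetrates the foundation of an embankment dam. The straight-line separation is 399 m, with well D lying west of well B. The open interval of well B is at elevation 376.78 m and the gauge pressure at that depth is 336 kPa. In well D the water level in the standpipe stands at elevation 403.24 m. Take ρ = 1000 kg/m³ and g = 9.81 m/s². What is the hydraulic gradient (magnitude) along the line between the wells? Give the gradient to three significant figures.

Pressure head at well B: ψ = P/(ρg) = 336×1000 / (1000 × 9.81) = 34.25 m.
Total head at well B: h = z + ψ = 376.78 + 34.25 = 411.03 m.
Total head at well D: h = 403.24 m (water level in the piezometer is the total head).
Head difference: h(well B) − h(well D) = 411.03 − 403.24 = 7.79 m.
Hydraulic gradient: i = |Δh| / L = 7.79 / 399 = 0.0195.

i ≈ 0.0195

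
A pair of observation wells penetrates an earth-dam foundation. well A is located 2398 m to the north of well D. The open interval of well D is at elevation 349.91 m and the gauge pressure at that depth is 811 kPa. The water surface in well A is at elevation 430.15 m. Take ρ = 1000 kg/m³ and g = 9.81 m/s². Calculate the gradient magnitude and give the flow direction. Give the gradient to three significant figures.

Pressure head at well D: ψ = P/(ρg) = 811×1000 / (1000 × 9.81) = 82.67 m.
Total head at well D: h = z + ψ = 349.91 + 82.67 = 432.58 m.
Total head at well A: h = 430.15 m (water level in the piezometer is the total head).
Head difference: h(well D) − h(well A) = 432.58 − 430.15 = 2.43 m.
Hydraulic gradient: i = |Δh| / L = 2.43 / 2398 = 0.00101.
Flow is from higher to lower head: from well D toward well A, i.e. toward the north.

i ≈ 0.00101; groundwater flows toward the north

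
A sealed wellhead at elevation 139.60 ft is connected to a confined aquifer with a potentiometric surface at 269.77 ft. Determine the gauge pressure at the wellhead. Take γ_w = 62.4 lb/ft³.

Head above the cap: Δh = 269.77 − 139.60 = 130.17 ft.
P = γΔh/144 = 62.4 × 130.17 / 144 = 56.4 psi.

P ≈ 56.4 psi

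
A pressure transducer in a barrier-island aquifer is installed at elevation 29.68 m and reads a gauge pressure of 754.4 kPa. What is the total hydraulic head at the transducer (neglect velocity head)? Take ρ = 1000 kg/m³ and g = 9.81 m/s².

ψ = P/(ρg) = 754.4×1000 / (1000 × 9.81) = 76.90 m.
h = z + ψ = 29.68 + 76.90 = 106.58 m.

h ≈ 106.58 m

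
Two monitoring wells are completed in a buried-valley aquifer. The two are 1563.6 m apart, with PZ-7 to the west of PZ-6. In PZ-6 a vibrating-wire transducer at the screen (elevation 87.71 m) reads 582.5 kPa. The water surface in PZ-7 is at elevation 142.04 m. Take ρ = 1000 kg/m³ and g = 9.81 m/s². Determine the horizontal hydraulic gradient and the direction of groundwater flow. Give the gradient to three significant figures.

Pressure head at PZ-6: ψ = P/(ρg) = 582.5×1000 / (1000 × 9.81) = 59.38 m.
Total head at PZ-6: h = z + ψ = 87.71 + 59.38 = 147.09 m.
Total head at PZ-7: h = 142.04 m (water level in the piezometer is the total head).
Head difference: h(PZ-6) − h(PZ-7) = 147.09 − 142.04 = 5.05 m.
Hydraulic gradient: i = |Δh| / L = 5.05 / 1563.6 = 0.00323.
Flow is from higher to lower head: from PZ-6 toward PZ-7, i.e. toward the west.

i ≈ 0.00323; groundwater flows toward the west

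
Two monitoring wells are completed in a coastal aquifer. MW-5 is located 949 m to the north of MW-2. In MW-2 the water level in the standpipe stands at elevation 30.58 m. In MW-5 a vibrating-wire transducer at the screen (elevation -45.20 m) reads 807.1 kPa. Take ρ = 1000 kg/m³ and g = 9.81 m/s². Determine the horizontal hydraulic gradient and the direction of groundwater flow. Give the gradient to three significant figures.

Total head at MW-2: h = 30.58 m (water level in the piezometer is the total head).
Pressure head at MW-5: ψ = P/(ρg) = 807.1×1000 / (1000 × 9.81) = 82.27 m.
Total head at MW-5: h = z + ψ = -45.20 + 82.27 = 37.07 m.
Head difference: h(MW-2) − h(MW-5) = 30.58 − 37.07 = -6.49 m.
Hydraulic gradient: i = |Δh| / L = 6.49 / 949 = 0.00684.
Flow is from higher to lower head: from MW-5 toward MW-2, i.e. toward the south.

i ≈ 0.00684; groundwater flows toward the south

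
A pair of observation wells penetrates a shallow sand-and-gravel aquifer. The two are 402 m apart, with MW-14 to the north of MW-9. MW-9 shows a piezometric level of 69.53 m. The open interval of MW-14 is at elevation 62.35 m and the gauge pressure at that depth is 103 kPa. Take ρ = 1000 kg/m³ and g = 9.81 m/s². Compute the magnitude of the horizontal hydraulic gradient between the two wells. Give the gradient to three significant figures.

Total head at MW-9: h = 69.53 m (water level in the piezometer is the total head).
Pressure head at MW-14: ψ = P/(ρg) = 103×1000 / (1000 × 9.81) = 10.50 m.
Total head at MW-14: h = z + ψ = 62.35 + 10.50 = 72.85 m.
Head difference: h(MW-9) − h(MW-14) = 69.53 − 72.85 = -3.32 m.
Hydraulic gradient: i = |Δh| / L = 3.32 / 402 = 0.00826.

i ≈ 0.00826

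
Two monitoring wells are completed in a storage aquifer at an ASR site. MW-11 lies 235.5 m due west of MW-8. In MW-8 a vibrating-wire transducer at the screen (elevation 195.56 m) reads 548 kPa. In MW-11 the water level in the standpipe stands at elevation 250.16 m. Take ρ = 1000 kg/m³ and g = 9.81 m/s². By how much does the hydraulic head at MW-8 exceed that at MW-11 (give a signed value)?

Δh ≈ 1.26 m

Pressure head at MW-8: ψ = P/(ρg) = 548×1000 / (1000 × 9.81) = 55.86 m.
Total head at MW-8: h = z + ψ = 195.56 + 55.86 = 251.42 m.
Total head at MW-11: h = 250.16 m (water level in the piezometer is the total head).
Head difference: h(MW-8) − h(MW-11) = 251.42 − 250.16 = 1.26 m.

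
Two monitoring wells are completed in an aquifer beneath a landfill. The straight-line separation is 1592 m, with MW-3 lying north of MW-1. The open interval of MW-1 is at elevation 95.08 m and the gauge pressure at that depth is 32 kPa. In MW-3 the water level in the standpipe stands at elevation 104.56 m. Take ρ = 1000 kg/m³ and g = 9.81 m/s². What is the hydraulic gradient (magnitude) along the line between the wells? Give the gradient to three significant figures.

Pressure head at MW-1: ψ = P/(ρg) = 32×1000 / (1000 × 9.81) = 3.26 m.
Total head at MW-1: h = z + ψ = 95.08 + 3.26 = 98.34 m.
Total head at MW-3: h = 104.56 m (water level in the piezometer is the total head).
Head difference: h(MW-1) − h(MW-3) = 98.34 − 104.56 = -6.22 m.
Hydraulic gradient: i = |Δh| / L = 6.22 / 1592 = 0.00391.

i ≈ 0.00391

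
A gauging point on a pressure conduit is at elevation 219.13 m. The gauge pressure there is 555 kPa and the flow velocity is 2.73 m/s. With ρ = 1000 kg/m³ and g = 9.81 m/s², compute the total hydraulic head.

h ≈ 276.08 m

Pressure head ψ = P/(ρg) = 555×1000 / (1000 × 9.81) = 56.57 m.
Velocity head = v²/(2g) = 2.73² / (2 × 9.81) = 0.380 m.
h = z + ψ + v²/(2g) = 219.13 + 56.57 + 0.380 = 276.08 m.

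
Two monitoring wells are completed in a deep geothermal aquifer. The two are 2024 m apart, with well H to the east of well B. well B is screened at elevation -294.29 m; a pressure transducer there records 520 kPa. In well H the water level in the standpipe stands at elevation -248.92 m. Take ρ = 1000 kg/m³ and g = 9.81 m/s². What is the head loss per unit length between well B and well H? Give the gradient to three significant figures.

i ≈ 0.00377 m/m

Pressure head at well B: ψ = P/(ρg) = 520×1000 / (1000 × 9.81) = 53.01 m.
Total head at well B: h = z + ψ = -294.29 + 53.01 = -241.28 m.
Total head at well H: h = -248.92 m (water level in the piezometer is the total head).
Head difference: h(well B) − h(well H) = -241.28 − (-248.92) = 7.64 m.
Hydraulic gradient: i = |Δh| / L = 7.64 / 2024 = 0.00377.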